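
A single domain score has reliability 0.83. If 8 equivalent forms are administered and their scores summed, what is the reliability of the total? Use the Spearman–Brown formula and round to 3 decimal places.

0.975

ρ_k = kρ / (1 + (k−1)ρ) = 8·0.83 / (1 + 7·0.83) = 6.640 / 6.810 = 0.975.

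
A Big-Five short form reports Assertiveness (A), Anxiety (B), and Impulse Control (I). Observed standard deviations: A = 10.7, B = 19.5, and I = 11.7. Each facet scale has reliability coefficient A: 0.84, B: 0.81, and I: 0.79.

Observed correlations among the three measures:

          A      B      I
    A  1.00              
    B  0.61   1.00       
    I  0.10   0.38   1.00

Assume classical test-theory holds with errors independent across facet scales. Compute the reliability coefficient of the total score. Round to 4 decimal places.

Var(A+B+I) = 10.7² + 19.5² + 11.7² + 2·[10.7·19.5·0.61 + 10.7·11.7·0.10 + 19.5·11.7·0.38] = 631.63 + 452.985 = 1084.61.
With uncorrelated errors the cross-covariances are all true-score covariance, so they carry over unchanged; only the diagonal terms shrink to ρᵢσᵢ².
True-score variance = [10.7²·0.84 + 19.5²·0.81 + 11.7²·0.79] + 452.985 = 512.317 + 452.985 = 965.302.
Reliability = 965.302 / 1084.61 = 0.8900.

0.8900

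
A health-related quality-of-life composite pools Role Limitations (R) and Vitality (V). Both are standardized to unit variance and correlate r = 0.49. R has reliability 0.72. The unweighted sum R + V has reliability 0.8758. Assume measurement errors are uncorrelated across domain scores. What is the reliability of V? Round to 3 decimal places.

0.910

Var(R+V) = 2 + 2·0.49 = 2.980.
True-score variance = ρ_R + ρ_V + 2·0.49, so 0.8758 = (0.72 + ρ_V + 0.98) / 2.980.
ρ_V = 0.8758·2.980 − 0.72 − 0.98 = 0.910.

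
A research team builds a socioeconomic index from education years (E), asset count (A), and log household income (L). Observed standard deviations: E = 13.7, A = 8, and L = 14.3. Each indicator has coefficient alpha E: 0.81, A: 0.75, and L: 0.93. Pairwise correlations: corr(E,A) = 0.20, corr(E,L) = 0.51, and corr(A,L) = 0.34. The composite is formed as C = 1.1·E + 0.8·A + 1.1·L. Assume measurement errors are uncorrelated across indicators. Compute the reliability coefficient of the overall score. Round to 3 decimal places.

Var(C) = 1.1²·13.7² + 0.8²·8² + 1.1²·14.3² + 2·[0.88·13.7·8·0.20 + 1.21·13.7·14.3·0.51 + 0.88·8·14.3·0.34] = 515.498 + 348.828 = 864.326.
Because errors are independent across components, Cov(Tᵢ,Tⱼ) = Cov(Xᵢ,Xⱼ); the off-diagonal part of the true-score variance is the same as above.
True-score variance = [1.1²·13.7²·0.81 + 0.8²·8²·0.75 + 1.1²·14.3²·0.93] + 348.828 = 444.788 + 348.828 = 793.616.
Reliability = 793.616 / 864.326 = 0.918.

0.918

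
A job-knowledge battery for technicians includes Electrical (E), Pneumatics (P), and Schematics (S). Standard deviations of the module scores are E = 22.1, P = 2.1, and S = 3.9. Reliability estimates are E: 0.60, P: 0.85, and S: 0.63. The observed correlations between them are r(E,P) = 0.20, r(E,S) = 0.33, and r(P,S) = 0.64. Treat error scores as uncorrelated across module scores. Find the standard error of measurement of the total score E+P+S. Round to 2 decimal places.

Var(total) = 508.03 + 85.9326 = 593.963.
True-score variance = 306.377 + 85.9326 = 392.309, so reliability = 0.6605.
Error variance = 593.963 − 392.309 = 201.653; SEM = √201.653 = 14.20.

14.20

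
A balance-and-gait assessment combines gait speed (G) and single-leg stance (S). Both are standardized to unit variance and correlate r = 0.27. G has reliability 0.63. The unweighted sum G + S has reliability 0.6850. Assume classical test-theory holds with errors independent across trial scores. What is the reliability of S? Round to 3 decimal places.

Var(G+S) = 2 + 2·0.27 = 2.540.
True-score variance = ρ_G + ρ_S + 2·0.27, so 0.6850 = (0.63 + ρ_S + 0.54) / 2.540.
ρ_S = 0.6850·2.540 − 0.63 − 0.54 = 0.570.

0.570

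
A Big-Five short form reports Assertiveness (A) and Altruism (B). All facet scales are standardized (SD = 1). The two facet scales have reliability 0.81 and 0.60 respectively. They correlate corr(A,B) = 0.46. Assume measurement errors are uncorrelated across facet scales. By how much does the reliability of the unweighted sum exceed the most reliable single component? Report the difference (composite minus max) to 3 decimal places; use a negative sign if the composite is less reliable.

Var(sum) = 2 + 0.92 = 2.92; true-score variance = 1.41 + 0.92 = 2.33; composite reliability = 0.7979.
Max component reliability = 0.8100.
Difference = 0.7979 − 0.8100 = -0.012.

-0.012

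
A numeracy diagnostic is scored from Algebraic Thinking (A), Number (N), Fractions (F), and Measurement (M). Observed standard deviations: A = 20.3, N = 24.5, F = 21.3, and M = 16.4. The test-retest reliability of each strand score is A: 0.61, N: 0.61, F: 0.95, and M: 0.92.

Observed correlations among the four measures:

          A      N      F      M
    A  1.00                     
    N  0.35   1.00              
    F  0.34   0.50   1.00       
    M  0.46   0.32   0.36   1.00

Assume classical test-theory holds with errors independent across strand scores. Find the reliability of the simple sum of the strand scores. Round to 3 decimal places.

0.882

Var(A+N+F+M) = 20.3² + 24.5² + 21.3² + 16.4² + 2·[20.3·24.5·0.35 + 20.3·21.3·0.34 + 20.3·16.4·0.46 + 24.5·21.3·0.50 + 24.5·16.4·0.32 + 21.3·16.4·0.36] = 1734.99 + 1978.97 = 3713.96.
With uncorrelated errors the cross-covariances are all true-score covariance, so they carry over unchanged; only the diagonal terms shrink to ρᵢσᵢ².
True-score variance = [20.3²·0.61 + 24.5²·0.61 + 21.3²·0.95 + 16.4²·0.92] + 1978.97 = 1295.98 + 1978.97 = 3274.95.
Reliability = 3274.95 / 3713.96 = 0.882.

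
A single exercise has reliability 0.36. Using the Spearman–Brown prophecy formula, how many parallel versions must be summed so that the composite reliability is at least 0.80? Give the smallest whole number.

k ≥ ρ*(1−ρ₁)/(ρ₁(1−ρ*)) = 0.80·0.64 / (0.36·0.20) = 7.111.
Smallest integer k = 8.

8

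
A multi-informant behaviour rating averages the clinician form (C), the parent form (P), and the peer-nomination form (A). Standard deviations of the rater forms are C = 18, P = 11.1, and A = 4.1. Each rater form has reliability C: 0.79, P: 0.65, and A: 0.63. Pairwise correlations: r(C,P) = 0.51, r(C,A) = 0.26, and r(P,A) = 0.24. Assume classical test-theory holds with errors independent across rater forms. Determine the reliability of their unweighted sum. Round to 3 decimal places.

0.839

Var(C+P+A) = 18² + 11.1² + 4.1² + 2·[18·11.1·0.51 + 18·4.1·0.26 + 11.1·4.1·0.24] = 464.02 + 264.017 = 728.037.
Under uncorrelated errors the observed covariances equal the true-score covariances, so only the own-variance terms attenuate.
True-score variance = [18²·0.79 + 11.1²·0.65 + 4.1²·0.63] + 264.017 = 346.637 + 264.017 = 610.654.
Reliability = 610.654 / 728.037 = 0.839.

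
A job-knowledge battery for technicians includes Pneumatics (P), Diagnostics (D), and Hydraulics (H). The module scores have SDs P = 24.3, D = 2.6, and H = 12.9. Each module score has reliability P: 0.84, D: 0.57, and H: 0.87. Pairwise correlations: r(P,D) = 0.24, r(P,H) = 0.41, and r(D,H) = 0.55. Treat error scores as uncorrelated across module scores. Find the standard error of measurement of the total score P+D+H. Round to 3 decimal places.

Var(total) = 763.66 + 324.266 = 1087.93.
True-score variance = 644.641 + 324.266 = 968.907, so reliability = 0.8906.
Error variance = 1087.93 − 968.907 = 119.019; SEM = √119.019 = 10.910.

10.910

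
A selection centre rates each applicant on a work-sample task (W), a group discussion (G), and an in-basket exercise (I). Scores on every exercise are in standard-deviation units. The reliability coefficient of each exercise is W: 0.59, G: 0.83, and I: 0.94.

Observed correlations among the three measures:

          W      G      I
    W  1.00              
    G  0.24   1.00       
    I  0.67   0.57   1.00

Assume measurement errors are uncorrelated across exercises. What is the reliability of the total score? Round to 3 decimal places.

0.893

Var(W+G+I) = 3 + 2·[0.24 + 0.67 + 0.57] = 3 + 2.96 = 5.96.
Under uncorrelated errors the observed covariances equal the true-score covariances, so only the own-variance terms attenuate.
True-score variance = [0.59 + 0.83 + 0.94] + 2.96 = 2.36 + 2.96 = 5.32.
Reliability = 5.32 / 5.96 = 0.893.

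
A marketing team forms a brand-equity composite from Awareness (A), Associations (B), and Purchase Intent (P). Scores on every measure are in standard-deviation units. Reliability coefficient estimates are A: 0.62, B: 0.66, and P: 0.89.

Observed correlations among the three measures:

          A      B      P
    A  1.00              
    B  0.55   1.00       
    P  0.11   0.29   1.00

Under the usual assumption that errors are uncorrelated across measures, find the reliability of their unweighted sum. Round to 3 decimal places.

0.831

Var(A+B+P) = 3 + 2·[0.55 + 0.11 + 0.29] = 3 + 1.9 = 4.9.
With uncorrelated errors the cross-covariances are all true-score covariance, so they carry over unchanged; only the diagonal terms shrink to ρᵢσᵢ².
True-score variance = [0.62 + 0.66 + 0.89] + 1.9 = 2.17 + 1.9 = 4.07.
Reliability = 4.07 / 4.9 = 0.831.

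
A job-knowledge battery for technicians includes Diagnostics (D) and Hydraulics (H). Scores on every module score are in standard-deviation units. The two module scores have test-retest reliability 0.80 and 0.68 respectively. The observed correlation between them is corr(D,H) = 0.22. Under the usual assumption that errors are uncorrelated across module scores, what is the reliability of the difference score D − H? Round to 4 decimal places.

Var(D−H) = 1 + 1 − 2·0.22 = 2 − 0.44 = 1.56.
Under uncorrelated errors the observed covariances equal the true-score covariances, so only the own-variance terms attenuate.
True-score variance = [0.80 + 0.68] − 0.44 = 1.48 − 0.44 = 1.04.
Reliability = 1.04 / 1.56 = 0.6667.

0.6667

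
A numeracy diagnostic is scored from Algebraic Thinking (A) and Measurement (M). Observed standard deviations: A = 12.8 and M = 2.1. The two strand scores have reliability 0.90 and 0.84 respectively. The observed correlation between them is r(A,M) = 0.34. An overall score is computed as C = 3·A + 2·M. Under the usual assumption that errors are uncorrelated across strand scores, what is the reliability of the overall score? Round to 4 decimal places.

Var(C) = 3²·12.8² + 2²·2.1² + 2·[6·12.8·2.1·0.34] = 1492.2 + 109.67 = 1601.87.
Because errors are independent across components, Cov(Tᵢ,Tⱼ) = Cov(Xᵢ,Xⱼ); the off-diagonal part of the true-score variance is the same as above.
True-score variance = [3²·12.8²·0.90 + 2²·2.1²·0.84] + 109.67 = 1341.92 + 109.67 = 1451.59.
Reliability = 1451.59 / 1601.87 = 0.9062.

0.9062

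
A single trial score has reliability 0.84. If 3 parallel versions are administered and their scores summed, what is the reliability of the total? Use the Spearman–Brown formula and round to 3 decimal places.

ρ_k = kρ / (1 + (k−1)ρ) = 3·0.84 / (1 + 2·0.84) = 2.520 / 2.680 = 0.940.

0.940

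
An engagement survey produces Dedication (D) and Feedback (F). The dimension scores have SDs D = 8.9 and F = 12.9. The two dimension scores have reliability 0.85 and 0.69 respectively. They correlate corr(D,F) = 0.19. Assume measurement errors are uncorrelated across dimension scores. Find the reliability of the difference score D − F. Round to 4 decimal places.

Var(D−F) = 8.9² + 12.9² − 2·8.9·12.9·0.19 = 245.62 − 43.6278 = 201.992.
Under uncorrelated errors the observed covariances equal the true-score covariances, so only the own-variance terms attenuate.
True-score variance = [8.9²·0.85 + 12.9²·0.69] − 43.6278 = 182.151 − 43.6278 = 138.524.
Reliability = 138.524 / 201.992 = 0.6858.

0.6858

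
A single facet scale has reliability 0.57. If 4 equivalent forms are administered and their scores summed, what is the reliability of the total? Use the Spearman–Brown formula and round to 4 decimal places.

ρ_k = kρ / (1 + (k−1)ρ) = 4·0.57 / (1 + 3·0.57) = 2.280 / 2.710 = 0.8413.

0.8413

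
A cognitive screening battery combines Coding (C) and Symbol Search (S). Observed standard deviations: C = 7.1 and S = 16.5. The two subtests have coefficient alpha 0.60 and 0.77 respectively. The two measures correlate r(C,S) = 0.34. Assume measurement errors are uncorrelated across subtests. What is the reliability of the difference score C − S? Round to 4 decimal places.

Var(C−S) = 7.1² + 16.5² − 2·7.1·16.5·0.34 = 322.66 − 79.662 = 242.998.
Under uncorrelated errors the observed covariances equal the true-score covariances, so only the own-variance terms attenuate.
True-score variance = [7.1²·0.60 + 16.5²·0.77] − 79.662 = 239.878 − 79.662 = 160.216.
Reliability = 160.216 / 242.998 = 0.6593.

0.6593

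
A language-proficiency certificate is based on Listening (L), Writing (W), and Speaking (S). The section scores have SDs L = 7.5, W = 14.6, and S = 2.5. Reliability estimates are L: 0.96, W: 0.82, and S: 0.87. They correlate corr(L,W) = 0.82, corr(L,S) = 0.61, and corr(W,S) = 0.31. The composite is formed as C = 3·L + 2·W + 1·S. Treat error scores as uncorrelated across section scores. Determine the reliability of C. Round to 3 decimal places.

Var(C) = 3²·7.5² + 2²·14.6² + 2.5² + 2·[6·7.5·14.6·0.82 + 3·7.5·2.5·0.61 + 2·14.6·2.5·0.31] = 1365.14 + 1191.37 = 2556.51.
With uncorrelated errors the cross-covariances are all true-score covariance, so they carry over unchanged; only the diagonal terms shrink to ρᵢσᵢ².
True-score variance = [3²·7.5²·0.96 + 2²·14.6²·0.82 + 2.5²·0.87] + 1191.37 = 1190.6 + 1191.37 = 2381.97.
Reliability = 2381.97 / 2556.51 = 0.932.

0.932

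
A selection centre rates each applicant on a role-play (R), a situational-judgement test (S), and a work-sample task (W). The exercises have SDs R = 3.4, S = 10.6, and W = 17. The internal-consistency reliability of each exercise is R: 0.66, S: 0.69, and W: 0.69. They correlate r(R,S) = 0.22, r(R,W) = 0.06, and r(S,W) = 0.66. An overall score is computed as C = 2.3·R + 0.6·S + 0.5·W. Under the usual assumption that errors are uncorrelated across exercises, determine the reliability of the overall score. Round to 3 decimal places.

Var(C) = 2.3²·3.4² + 0.6²·10.6² + 0.5²·17² + 2·[1.38·3.4·10.6·0.22 + 1.15·3.4·17·0.06 + 0.3·10.6·17·0.66] = 173.852 + 101.219 = 275.071.
With uncorrelated errors the cross-covariances are all true-score covariance, so they carry over unchanged; only the diagonal terms shrink to ρᵢσᵢ².
True-score variance = [2.3²·3.4²·0.66 + 0.6²·10.6²·0.69 + 0.5²·17²·0.69] + 101.219 = 118.123 + 101.219 = 219.342.
Reliability = 219.342 / 275.071 = 0.797.

0.797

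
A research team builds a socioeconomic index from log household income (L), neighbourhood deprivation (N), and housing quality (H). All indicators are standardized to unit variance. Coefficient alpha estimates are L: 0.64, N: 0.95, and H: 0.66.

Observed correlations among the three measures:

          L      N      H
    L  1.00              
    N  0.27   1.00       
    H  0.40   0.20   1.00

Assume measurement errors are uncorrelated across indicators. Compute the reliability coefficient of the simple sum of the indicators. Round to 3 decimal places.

Var(L+N+H) = 3 + 2·[0.27 + 0.40 + 0.20] = 3 + 1.74 = 4.74.
Under uncorrelated errors the observed covariances equal the true-score covariances, so only the own-variance terms attenuate.
True-score variance = [0.64 + 0.95 + 0.66] + 1.74 = 2.25 + 1.74 = 3.99.
Reliability = 3.99 / 4.74 = 0.842.

0.842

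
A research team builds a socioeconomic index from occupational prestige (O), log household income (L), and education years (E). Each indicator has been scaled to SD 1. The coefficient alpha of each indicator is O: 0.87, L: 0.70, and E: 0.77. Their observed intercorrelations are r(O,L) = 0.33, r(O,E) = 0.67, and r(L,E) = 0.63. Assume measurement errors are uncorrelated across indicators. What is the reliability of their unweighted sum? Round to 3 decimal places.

Var(O+L+E) = 3 + 2·[0.33 + 0.67 + 0.63] = 3 + 3.26 = 6.26.
Under uncorrelated errors the observed covariances equal the true-score covariances, so only the own-variance terms attenuate.
True-score variance = [0.87 + 0.70 + 0.77] + 3.26 = 2.34 + 3.26 = 5.6.
Reliability = 5.6 / 6.26 = 0.895.

0.895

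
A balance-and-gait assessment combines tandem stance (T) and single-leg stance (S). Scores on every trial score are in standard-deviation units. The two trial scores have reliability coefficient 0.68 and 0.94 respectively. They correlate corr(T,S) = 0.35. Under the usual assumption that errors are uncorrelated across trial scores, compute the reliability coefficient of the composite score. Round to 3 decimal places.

Var(T+S) = 2 + 2·[0.35] = 2 + 0.7 = 2.7.
With uncorrelated errors the cross-covariances are all true-score covariance, so they carry over unchanged; only the diagonal terms shrink to ρᵢσᵢ².
True-score variance = [0.68 + 0.94] + 0.7 = 1.62 + 0.7 = 2.32.
Reliability = 2.32 / 2.7 = 0.859.

0.859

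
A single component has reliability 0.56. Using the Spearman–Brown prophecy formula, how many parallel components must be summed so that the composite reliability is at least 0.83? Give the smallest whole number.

4

k ≥ ρ*(1−ρ₁)/(ρ₁(1−ρ*)) = 0.83·0.44 / (0.56·0.17) = 3.836.
Smallest integer k = 4.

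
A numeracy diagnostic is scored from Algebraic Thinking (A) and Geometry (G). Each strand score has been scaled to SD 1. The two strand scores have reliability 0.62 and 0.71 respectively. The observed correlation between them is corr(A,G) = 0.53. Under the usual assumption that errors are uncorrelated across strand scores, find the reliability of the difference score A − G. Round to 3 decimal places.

0.287

Var(A−G) = 1 + 1 − 2·0.53 = 2 − 1.06 = 0.94.
With uncorrelated errors the cross-covariances are all true-score covariance, so they carry over unchanged; only the diagonal terms shrink to ρᵢσᵢ².
True-score variance = [0.62 + 0.71] − 1.06 = 1.33 − 1.06 = 0.27.
Reliability = 0.27 / 0.94 = 0.287.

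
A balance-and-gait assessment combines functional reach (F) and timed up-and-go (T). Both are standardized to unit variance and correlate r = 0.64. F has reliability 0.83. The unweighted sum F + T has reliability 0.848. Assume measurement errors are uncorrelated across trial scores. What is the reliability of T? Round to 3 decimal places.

Var(F+T) = 2 + 2·0.64 = 3.280.
True-score variance = ρ_F + ρ_T + 2·0.64, so 0.848 = (0.83 + ρ_T + 1.28) / 3.280.
ρ_T = 0.848·3.280 − 0.83 − 1.28 = 0.671.

0.671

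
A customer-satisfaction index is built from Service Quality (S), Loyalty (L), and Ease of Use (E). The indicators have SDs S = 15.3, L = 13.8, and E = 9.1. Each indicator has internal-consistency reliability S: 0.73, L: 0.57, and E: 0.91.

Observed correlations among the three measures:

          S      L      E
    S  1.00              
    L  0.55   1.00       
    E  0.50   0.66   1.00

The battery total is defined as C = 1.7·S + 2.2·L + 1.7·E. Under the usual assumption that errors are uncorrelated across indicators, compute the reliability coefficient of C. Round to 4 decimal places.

0.8389

Var(C) = 1.7²·15.3² + 2.2²·13.8² + 1.7²·9.1² + 2·[3.74·15.3·13.8·0.55 + 2.89·15.3·9.1·0.50 + 3.74·13.8·9.1·0.66] = 1837.57 + 1890.97 = 3728.54.
Because errors are independent across components, Cov(Tᵢ,Tⱼ) = Cov(Xᵢ,Xⱼ); the off-diagonal part of the true-score variance is the same as above.
True-score variance = [1.7²·15.3²·0.73 + 2.2²·13.8²·0.57 + 1.7²·9.1²·0.91] + 1890.97 = 1237.03 + 1890.97 = 3128.
Reliability = 3128 / 3728.54 = 0.8389.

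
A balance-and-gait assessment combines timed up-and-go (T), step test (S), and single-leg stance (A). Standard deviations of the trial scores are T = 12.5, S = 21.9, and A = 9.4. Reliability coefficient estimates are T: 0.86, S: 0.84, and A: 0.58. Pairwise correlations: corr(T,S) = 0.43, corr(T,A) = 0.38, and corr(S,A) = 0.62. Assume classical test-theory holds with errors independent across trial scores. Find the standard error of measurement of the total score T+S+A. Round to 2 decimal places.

11.65

Var(total) = 724.22 + 579.991 = 1304.21.
True-score variance = 588.496 + 579.991 = 1168.49, so reliability = 0.8959.
Error variance = 1304.21 − 1168.49 = 135.724; SEM = √135.724 = 11.65.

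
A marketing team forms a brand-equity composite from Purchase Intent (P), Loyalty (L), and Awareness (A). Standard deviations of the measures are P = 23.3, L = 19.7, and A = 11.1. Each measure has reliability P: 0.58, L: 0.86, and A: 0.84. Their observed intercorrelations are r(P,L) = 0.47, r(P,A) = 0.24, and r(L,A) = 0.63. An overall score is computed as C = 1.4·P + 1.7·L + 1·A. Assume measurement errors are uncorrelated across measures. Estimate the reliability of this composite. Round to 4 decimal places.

Var(C) = 1.4²·23.3² + 1.7²·19.7² + 11.1² + 2·[2.38·23.3·19.7·0.47 + 1.4·23.3·11.1·0.24 + 1.7·19.7·11.1·0.63] = 2308.85 + 1669.09 = 3977.94.
Because errors are independent across components, Cov(Tᵢ,Tⱼ) = Cov(Xᵢ,Xⱼ); the off-diagonal part of the true-score variance is the same as above.
True-score variance = [1.4²·23.3²·0.58 + 1.7²·19.7²·0.86 + 11.1²·0.84] + 1669.09 = 1685.21 + 1669.09 = 3354.3.
Reliability = 3354.3 / 3977.94 = 0.8432.

0.8432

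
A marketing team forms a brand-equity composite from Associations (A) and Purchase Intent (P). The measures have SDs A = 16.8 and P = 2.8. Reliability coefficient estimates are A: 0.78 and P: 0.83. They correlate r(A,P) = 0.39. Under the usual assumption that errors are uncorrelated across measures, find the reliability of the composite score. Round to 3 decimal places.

0.806

Var(A+P) = 16.8² + 2.8² + 2·[16.8·2.8·0.39] = 290.08 + 36.6912 = 326.771.
Under uncorrelated errors the observed covariances equal the true-score covariances, so only the own-variance terms attenuate.
True-score variance = [16.8²·0.78 + 2.8²·0.83] + 36.6912 = 226.654 + 36.6912 = 263.346.
Reliability = 263.346 / 326.771 = 0.806.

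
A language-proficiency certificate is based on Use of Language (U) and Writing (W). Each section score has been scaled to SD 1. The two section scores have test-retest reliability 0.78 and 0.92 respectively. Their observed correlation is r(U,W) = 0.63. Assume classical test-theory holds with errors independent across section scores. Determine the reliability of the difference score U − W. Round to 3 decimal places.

Var(U−W) = 1 + 1 − 2·0.63 = 2 − 1.26 = 0.74.
With uncorrelated errors the cross-covariances are all true-score covariance, so they carry over unchanged; only the diagonal terms shrink to ρᵢσᵢ².
True-score variance = [0.78 + 0.92] − 1.26 = 1.7 − 1.26 = 0.44.
Reliability = 0.44 / 0.74 = 0.595.

0.595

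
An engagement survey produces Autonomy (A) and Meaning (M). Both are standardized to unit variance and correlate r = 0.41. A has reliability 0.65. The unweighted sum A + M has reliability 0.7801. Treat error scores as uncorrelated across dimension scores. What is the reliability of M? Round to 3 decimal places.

Var(A+M) = 2 + 2·0.41 = 2.820.
True-score variance = ρ_A + ρ_M + 2·0.41, so 0.7801 = (0.65 + ρ_M + 0.82) / 2.820.
ρ_M = 0.7801·2.820 − 0.65 − 0.82 = 0.730.

0.730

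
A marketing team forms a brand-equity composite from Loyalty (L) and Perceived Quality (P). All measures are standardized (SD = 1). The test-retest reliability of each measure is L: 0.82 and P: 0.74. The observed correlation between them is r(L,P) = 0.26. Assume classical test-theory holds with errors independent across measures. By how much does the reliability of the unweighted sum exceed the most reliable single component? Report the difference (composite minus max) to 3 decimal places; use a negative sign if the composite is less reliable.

Var(sum) = 2 + 0.52 = 2.52; true-score variance = 1.56 + 0.52 = 2.08; composite reliability = 0.8254.
Max component reliability = 0.8200.
Difference = 0.8254 − 0.8200 = 0.005.

0.005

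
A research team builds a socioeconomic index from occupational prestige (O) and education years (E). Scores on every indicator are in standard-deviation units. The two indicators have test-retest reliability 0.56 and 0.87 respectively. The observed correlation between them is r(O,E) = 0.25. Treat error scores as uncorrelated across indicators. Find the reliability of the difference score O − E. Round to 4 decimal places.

Var(O−E) = 1 + 1 − 2·0.25 = 2 − 0.5 = 1.5.
Because errors are independent across components, Cov(Tᵢ,Tⱼ) = Cov(Xᵢ,Xⱼ); the off-diagonal part of the true-score variance is the same as above.
True-score variance = [0.56 + 0.87] − 0.5 = 1.43 − 0.5 = 0.93.
Reliability = 0.93 / 1.5 = 0.6200.

0.6200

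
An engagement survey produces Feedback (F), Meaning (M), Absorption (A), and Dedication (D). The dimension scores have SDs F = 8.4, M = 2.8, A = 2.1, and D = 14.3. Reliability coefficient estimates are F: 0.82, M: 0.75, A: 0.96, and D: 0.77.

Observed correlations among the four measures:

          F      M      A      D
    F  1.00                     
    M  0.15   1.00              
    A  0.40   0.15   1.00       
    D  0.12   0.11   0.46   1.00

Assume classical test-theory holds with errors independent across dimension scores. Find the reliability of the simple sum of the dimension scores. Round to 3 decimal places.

0.835

Var(F+M+A+D) = 8.4² + 2.8² + 2.1² + 14.3² + 2·[8.4·2.8·0.15 + 8.4·2.1·0.40 + 8.4·14.3·0.12 + 2.8·2.1·0.15 + 2.8·14.3·0.11 + 2.1·14.3·0.46] = 287.3 + 88.1972 = 375.497.
Because errors are independent across components, Cov(Tᵢ,Tⱼ) = Cov(Xᵢ,Xⱼ); the off-diagonal part of the true-score variance is the same as above.
True-score variance = [8.4²·0.82 + 2.8²·0.75 + 2.1²·0.96 + 14.3²·0.77] + 88.1972 = 225.43 + 88.1972 = 313.627.
Reliability = 313.627 / 375.497 = 0.835.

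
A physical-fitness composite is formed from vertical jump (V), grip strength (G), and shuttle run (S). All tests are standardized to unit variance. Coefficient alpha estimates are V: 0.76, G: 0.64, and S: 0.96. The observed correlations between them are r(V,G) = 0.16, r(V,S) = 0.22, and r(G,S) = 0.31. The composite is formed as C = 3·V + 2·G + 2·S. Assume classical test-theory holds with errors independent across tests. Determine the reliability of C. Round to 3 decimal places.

Var(C) = 3² + 2² + 2² + 2·[6·0.16 + 6·0.22 + 4·0.31] = 17 + 7.04 = 24.04.
Because errors are independent across components, Cov(Tᵢ,Tⱼ) = Cov(Xᵢ,Xⱼ); the off-diagonal part of the true-score variance is the same as above.
True-score variance = [3²·0.76 + 2²·0.64 + 2²·0.96] + 7.04 = 13.24 + 7.04 = 20.28.
Reliability = 20.28 / 24.04 = 0.844.

0.844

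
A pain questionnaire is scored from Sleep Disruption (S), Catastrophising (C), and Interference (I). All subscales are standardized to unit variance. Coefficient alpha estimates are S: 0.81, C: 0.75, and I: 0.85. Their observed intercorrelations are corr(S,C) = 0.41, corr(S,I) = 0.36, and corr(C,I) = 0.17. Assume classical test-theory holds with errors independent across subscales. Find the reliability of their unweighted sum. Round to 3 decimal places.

0.879

Var(S+C+I) = 3 + 2·[0.41 + 0.36 + 0.17] = 3 + 1.88 = 4.88.
Under uncorrelated errors the observed covariances equal the true-score covariances, so only the own-variance terms attenuate.
True-score variance = [0.81 + 0.75 + 0.85] + 1.88 = 2.41 + 1.88 = 4.29.
Reliability = 4.29 / 4.88 = 0.879.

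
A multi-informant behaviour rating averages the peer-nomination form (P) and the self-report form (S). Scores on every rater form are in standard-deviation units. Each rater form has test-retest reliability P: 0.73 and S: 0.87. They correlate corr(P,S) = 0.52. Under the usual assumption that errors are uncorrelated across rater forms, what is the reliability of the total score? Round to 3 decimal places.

Var(P+S) = 2 + 2·[0.52] = 2 + 1.04 = 3.04.
Because errors are independent across components, Cov(Tᵢ,Tⱼ) = Cov(Xᵢ,Xⱼ); the off-diagonal part of the true-score variance is the same as above.
True-score variance = [0.73 + 0.87] + 1.04 = 1.6 + 1.04 = 2.64.
Reliability = 2.64 / 3.04 = 0.868.

0.868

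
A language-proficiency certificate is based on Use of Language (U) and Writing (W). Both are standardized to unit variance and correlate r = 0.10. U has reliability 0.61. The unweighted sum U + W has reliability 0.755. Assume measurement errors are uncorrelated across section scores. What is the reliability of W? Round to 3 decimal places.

0.851

Var(U+W) = 2 + 2·0.10 = 2.200.
True-score variance = ρ_U + ρ_W + 2·0.10, so 0.755 = (0.61 + ρ_W + 0.20) / 2.200.
ρ_W = 0.755·2.200 − 0.61 − 0.20 = 0.851.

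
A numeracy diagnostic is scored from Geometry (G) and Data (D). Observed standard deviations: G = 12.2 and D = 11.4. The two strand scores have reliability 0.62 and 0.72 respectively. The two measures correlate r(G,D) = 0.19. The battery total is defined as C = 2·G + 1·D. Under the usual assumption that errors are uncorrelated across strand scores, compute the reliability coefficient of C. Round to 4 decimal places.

Var(C) = 2²·12.2² + 11.4² + 2·[2·12.2·11.4·0.19] = 725.32 + 105.701 = 831.021.
Under uncorrelated errors the observed covariances equal the true-score covariances, so only the own-variance terms attenuate.
True-score variance = [2²·12.2²·0.62 + 11.4²·0.72] + 105.701 = 462.694 + 105.701 = 568.395.
Reliability = 568.395 / 831.021 = 0.6840.

0.6840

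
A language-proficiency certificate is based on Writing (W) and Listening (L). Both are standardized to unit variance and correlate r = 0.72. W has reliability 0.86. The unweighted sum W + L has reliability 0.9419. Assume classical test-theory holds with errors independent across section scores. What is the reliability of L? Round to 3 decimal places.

Var(W+L) = 2 + 2·0.72 = 3.440.
True-score variance = ρ_W + ρ_L + 2·0.72, so 0.9419 = (0.86 + ρ_L + 1.44) / 3.440.
ρ_L = 0.9419·3.440 − 0.86 − 1.44 = 0.940.

0.940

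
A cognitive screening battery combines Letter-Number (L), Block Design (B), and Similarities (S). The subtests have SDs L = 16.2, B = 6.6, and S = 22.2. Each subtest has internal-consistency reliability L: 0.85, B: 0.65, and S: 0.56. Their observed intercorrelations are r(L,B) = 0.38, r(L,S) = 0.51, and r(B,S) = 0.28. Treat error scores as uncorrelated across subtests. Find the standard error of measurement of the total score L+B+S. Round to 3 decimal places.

Var(total) = 798.84 + 530.143 = 1328.98.
True-score variance = 527.378 + 530.143 = 1057.52, so reliability = 0.7957.
Error variance = 1328.98 − 1057.52 = 271.462; SEM = √271.462 = 16.476.

16.476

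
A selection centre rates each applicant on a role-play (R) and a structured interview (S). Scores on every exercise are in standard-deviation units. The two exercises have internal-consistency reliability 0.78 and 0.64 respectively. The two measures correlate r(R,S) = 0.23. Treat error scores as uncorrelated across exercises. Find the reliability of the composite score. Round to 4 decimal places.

Var(R+S) = 2 + 2·[0.23] = 2 + 0.46 = 2.46.
With uncorrelated errors the cross-covariances are all true-score covariance, so they carry over unchanged; only the diagonal terms shrink to ρᵢσᵢ².
True-score variance = [0.78 + 0.64] + 0.46 = 1.42 + 0.46 = 1.88.
Reliability = 1.88 / 2.46 = 0.7642.

0.7642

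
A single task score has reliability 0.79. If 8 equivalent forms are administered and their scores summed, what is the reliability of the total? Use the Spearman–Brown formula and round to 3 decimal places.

ρ_k = kρ / (1 + (k−1)ρ) = 8·0.79 / (1 + 7·0.79) = 6.320 / 6.530 = 0.968.

0.968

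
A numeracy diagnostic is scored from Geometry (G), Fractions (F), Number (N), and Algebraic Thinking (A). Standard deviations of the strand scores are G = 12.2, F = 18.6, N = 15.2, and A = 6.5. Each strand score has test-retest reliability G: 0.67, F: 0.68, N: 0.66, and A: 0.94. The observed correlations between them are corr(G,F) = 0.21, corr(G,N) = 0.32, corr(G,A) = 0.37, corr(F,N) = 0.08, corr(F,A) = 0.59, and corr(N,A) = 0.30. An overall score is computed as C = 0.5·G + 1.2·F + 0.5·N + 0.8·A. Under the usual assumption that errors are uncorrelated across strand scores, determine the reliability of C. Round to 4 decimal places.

Var(C) = 0.5²·12.2² + 1.2²·18.6² + 0.5²·15.2² + 0.8²·6.5² + 2·[0.6·12.2·18.6·0.21 + 0.25·12.2·15.2·0.32 + 0.4·12.2·6.5·0.37 + 0.6·18.6·15.2·0.08 + 0.96·18.6·6.5·0.59 + 0.4·15.2·6.5·0.30] = 620.192 + 298.136 = 918.328.
Because errors are independent across components, Cov(Tᵢ,Tⱼ) = Cov(Xᵢ,Xⱼ); the off-diagonal part of the true-score variance is the same as above.
True-score variance = [0.5²·12.2²·0.67 + 1.2²·18.6²·0.68 + 0.5²·15.2²·0.66 + 0.8²·6.5²·0.94] + 298.136 = 427.234 + 298.136 = 725.37.
Reliability = 725.37 / 918.328 = 0.7899.

0.7899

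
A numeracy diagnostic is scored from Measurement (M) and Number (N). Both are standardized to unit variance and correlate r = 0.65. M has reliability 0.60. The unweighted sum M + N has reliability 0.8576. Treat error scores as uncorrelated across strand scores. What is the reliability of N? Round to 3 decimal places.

0.930

Var(M+N) = 2 + 2·0.65 = 3.300.
True-score variance = ρ_M + ρ_N + 2·0.65, so 0.8576 = (0.60 + ρ_N + 1.30) / 3.300.
ρ_N = 0.8576·3.300 − 0.60 − 1.30 = 0.930.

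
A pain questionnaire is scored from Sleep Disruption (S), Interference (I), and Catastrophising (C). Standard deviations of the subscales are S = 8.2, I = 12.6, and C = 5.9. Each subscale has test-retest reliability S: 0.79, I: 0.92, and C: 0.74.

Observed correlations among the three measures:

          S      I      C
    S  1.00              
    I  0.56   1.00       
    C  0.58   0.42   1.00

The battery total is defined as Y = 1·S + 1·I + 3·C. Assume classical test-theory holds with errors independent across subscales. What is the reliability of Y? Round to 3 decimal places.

0.893

Var(Y) = 8.2² + 12.6² + 3²·5.9² + 2·[8.2·12.6·0.56 + 3·8.2·5.9·0.58 + 3·12.6·5.9·0.42] = 539.29 + 471.418 = 1010.71.
Under uncorrelated errors the observed covariances equal the true-score covariances, so only the own-variance terms attenuate.
True-score variance = [8.2²·0.79 + 12.6²·0.92 + 3²·5.9²·0.74] + 471.418 = 431.013 + 471.418 = 902.431.
Reliability = 902.431 / 1010.71 = 0.893.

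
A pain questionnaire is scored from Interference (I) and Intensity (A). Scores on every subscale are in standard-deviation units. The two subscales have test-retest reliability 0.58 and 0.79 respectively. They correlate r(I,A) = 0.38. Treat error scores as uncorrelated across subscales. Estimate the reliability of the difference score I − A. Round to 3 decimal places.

Var(I−A) = 1 + 1 − 2·0.38 = 2 − 0.76 = 1.24.
Because errors are independent across components, Cov(Tᵢ,Tⱼ) = Cov(Xᵢ,Xⱼ); the off-diagonal part of the true-score variance is the same as above.
True-score variance = [0.58 + 0.79] − 0.76 = 1.37 − 0.76 = 0.61.
Reliability = 0.61 / 1.24 = 0.492.

0.492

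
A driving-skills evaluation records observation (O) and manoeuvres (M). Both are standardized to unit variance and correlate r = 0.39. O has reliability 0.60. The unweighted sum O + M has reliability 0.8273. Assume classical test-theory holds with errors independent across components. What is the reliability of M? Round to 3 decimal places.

Var(O+M) = 2 + 2·0.39 = 2.780.
True-score variance = ρ_O + ρ_M + 2·0.39, so 0.8273 = (0.60 + ρ_M + 0.78) / 2.780.
ρ_M = 0.8273·2.780 − 0.60 − 0.78 = 0.920.

0.920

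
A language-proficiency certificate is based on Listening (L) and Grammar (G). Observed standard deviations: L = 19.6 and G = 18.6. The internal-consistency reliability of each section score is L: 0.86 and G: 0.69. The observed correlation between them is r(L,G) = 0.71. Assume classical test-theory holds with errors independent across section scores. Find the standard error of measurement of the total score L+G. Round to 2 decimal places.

12.69

Var(total) = 730.12 + 517.675 = 1247.8.
True-score variance = 569.09 + 517.675 = 1086.77, so reliability = 0.8709.
Error variance = 1247.8 − 1086.77 = 161.03; SEM = √161.03 = 12.69.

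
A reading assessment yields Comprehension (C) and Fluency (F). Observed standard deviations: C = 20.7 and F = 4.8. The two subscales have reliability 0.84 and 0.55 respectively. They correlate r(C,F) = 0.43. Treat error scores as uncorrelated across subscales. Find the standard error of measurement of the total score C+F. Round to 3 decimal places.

Var(total) = 451.53 + 85.4496 = 536.98.
True-score variance = 372.604 + 85.4496 = 458.053, so reliability = 0.8530.
Error variance = 536.98 − 458.053 = 78.9264; SEM = √78.9264 = 8.884.

8.884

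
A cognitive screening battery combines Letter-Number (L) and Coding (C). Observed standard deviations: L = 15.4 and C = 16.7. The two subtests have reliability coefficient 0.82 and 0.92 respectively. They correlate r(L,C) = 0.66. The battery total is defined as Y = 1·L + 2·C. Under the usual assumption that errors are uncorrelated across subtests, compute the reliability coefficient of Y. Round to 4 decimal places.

Var(Y) = 15.4² + 2²·16.7² + 2·[2·15.4·16.7·0.66] = 1352.72 + 678.955 = 2031.68.
With uncorrelated errors the cross-covariances are all true-score covariance, so they carry over unchanged; only the diagonal terms shrink to ρᵢσᵢ².
True-score variance = [15.4²·0.82 + 2²·16.7²·0.92] + 678.955 = 1220.79 + 678.955 = 1899.74.
Reliability = 1899.74 / 2031.68 = 0.9351.

0.9351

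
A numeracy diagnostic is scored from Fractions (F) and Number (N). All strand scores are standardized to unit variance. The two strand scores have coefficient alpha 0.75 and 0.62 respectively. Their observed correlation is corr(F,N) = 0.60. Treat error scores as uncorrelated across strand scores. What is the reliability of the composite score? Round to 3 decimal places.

0.803

Var(F+N) = 2 + 2·[0.60] = 2 + 1.2 = 3.2.
Under uncorrelated errors the observed covariances equal the true-score covariances, so only the own-variance terms attenuate.
True-score variance = [0.75 + 0.62] + 1.2 = 1.37 + 1.2 = 2.57.
Reliability = 2.57 / 3.2 = 0.803.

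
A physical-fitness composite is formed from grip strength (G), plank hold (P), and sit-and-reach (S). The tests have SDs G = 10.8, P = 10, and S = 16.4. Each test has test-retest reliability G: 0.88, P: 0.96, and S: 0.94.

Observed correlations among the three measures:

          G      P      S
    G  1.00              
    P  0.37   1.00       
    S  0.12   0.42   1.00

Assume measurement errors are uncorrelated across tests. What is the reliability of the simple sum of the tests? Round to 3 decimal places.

0.954

Var(G+P+S) = 10.8² + 10² + 16.4² + 2·[10.8·10·0.37 + 10.8·16.4·0.12 + 10·16.4·0.42] = 485.6 + 260.189 = 745.789.
Because errors are independent across components, Cov(Tᵢ,Tⱼ) = Cov(Xᵢ,Xⱼ); the off-diagonal part of the true-score variance is the same as above.
True-score variance = [10.8²·0.88 + 10²·0.96 + 16.4²·0.94] + 260.189 = 451.466 + 260.189 = 711.654.
Reliability = 711.654 / 745.789 = 0.954.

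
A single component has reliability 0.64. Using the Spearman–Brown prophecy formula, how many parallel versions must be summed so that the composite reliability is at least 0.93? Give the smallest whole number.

k ≥ ρ*(1−ρ₁)/(ρ₁(1−ρ*)) = 0.93·0.36 / (0.64·0.07) = 7.473.
Smallest integer k = 8.

8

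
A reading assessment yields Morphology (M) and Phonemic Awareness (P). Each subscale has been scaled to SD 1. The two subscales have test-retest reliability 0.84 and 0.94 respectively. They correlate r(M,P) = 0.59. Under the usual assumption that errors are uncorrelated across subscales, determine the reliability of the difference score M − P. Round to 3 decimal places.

0.732

Var(M−P) = 1 + 1 − 2·0.59 = 2 − 1.18 = 0.82.
Under uncorrelated errors the observed covariances equal the true-score covariances, so only the own-variance terms attenuate.
True-score variance = [0.84 + 0.94] − 1.18 = 1.78 − 1.18 = 0.6.
Reliability = 0.6 / 0.82 = 0.732.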